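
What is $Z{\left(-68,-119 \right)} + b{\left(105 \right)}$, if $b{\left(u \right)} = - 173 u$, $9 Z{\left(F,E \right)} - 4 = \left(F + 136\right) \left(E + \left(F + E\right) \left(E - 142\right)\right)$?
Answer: $\frac{1049101}{3} \approx 3.497 \cdot 10^{5}$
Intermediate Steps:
$Z{\left(F,E \right)} = \frac{4}{9} + \frac{\left(136 + F\right) \left(E + \left(-142 + E\right) \left(E + F\right)\right)}{9}$ ($Z{\left(F,E \right)} = \frac{4}{9} + \frac{\left(F + 136\right) \left(E + \left(F + E\right) \left(E - 142\right)\right)}{9} = \frac{4}{9} + \frac{\left(136 + F\right) \left(E + \left(E + F\right) \left(-142 + E\right)\right)}{9} = \frac{4}{9} + \frac{\left(136 + F\right) \left(E + \left(-142 + E\right) \left(E + F\right)\right)}{9}$)
$Z{\left(-68,-119 \right)} + b{\left(105 \right)} = \left(\frac{4}{9} - - \frac{1313216}{9} - - \frac{760648}{3} - \frac{142 \left(-68\right)^{2}}{9} + \frac{136 \left(-119\right)^{2}}{9} - \left(- \frac{595}{9}\right) \left(-68\right) + \frac{1}{9} \left(-119\right) \left(-68\right)^{2} + \frac{1}{9} \left(-68\right) \left(-119\right)^{2}\right) - 18165 = \left(\frac{4}{9} + \frac{1313216}{9} + \frac{760648}{3} - \frac{656608}{9} + \frac{136}{9} \cdot 14161 - \frac{40460}{9} + \frac{1}{9} \left(-119\right) 4624 + \frac{1}{9} \left(-68\right) 14161\right) - 18165 = \left(\frac{4}{9} + \frac{1313216}{9} + \frac{760648}{3} - \frac{656608}{9} + \frac{1925896}{9} - \frac{40460}{9} - \frac{550256}{9} - \frac{962948}{9}\right) - 18165 = \frac{1103596}{3} - 18165 = \frac{1049101}{3}$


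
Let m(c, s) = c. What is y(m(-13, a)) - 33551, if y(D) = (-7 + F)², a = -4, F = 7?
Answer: -33551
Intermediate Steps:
y(D) = 0 (y(D) = (-7 + 7)² = 0² = 0)
y(m(-13, a)) - 33551 = 0 - 33551 = -33551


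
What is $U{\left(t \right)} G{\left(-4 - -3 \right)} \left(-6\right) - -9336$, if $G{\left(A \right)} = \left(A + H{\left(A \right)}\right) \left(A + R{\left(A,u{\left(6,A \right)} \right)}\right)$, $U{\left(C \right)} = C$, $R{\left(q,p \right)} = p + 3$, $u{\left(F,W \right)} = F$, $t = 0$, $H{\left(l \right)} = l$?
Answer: $9336$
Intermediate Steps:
$R{\left(q,p \right)} = 3 + p$
$G{\left(A \right)} = 2 A \left(9 + A\right)$ ($G{\left(A \right)} = \left(A + A\right) \left(A + \left(3 + 6\right)\right) = 2 A \left(A + 9\right) = 2 A \left(9 + A\right)$)
$U{\left(t \right)} G{\left(-4 - -3 \right)} \left(-6\right) - -9336 = 0 \cdot 2 \left(-4 - -3\right) \left(9 - 1\right) \left(-6\right) - -9336 = 0 \cdot 2 \left(-4 + 3\right) \left(9 + \left(-4 + 3\right)\right) \left(-6\right) + 9336 = 0 \cdot 2 \left(-1\right) \left(9 - 1\right) \left(-6\right) + 9336 = 0 \cdot 2 \left(-1\right) 8 \left(-6\right) + 9336 = 0 \left(-16\right) \left(-6\right) + 9336 = 0 \left(-6\right) + 9336 = 0 + 9336 = 9336$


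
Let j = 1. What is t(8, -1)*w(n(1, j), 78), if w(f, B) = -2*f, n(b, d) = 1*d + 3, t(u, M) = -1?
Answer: 8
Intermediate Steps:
n(b, d) = 3 + d (n(b, d) = d + 3 = 3 + d)
t(8, -1)*w(n(1, j), 78) = -(-2)*(3 + 1) = -(-2)*4 = -1*(-8) = 8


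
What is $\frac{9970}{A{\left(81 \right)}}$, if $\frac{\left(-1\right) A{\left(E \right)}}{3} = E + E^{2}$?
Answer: $- \frac{4985}{9963} \approx -0.50035$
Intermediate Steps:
$A{\left(E \right)} = - 3 E - 3 E^{2}$ ($A{\left(E \right)} = - 3 \left(E + E^{2}\right) = - 3 E - 3 E^{2}$)
$\frac{9970}{A{\left(81 \right)}} = \frac{9970}{\left(-3\right) 81 \left(1 + 81\right)} = \frac{9970}{\left(-3\right) 81 \cdot 82} = \frac{9970}{-19926} = 9970 \left(- \frac{1}{19926}\right) = - \frac{4985}{9963}$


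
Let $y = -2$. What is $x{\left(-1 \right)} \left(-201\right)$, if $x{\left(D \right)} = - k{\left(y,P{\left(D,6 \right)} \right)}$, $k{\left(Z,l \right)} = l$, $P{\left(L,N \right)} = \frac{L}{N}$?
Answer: $- \frac{67}{2} \approx -33.5$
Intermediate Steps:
$x{\left(D \right)} = - \frac{D}{6}$
$x{\left(-1 \right)} \left(-201\right) = \left(- \frac{1}{6}\right) \left(-1\right) \left(-201\right) = \frac{1}{6} \left(-201\right) = - \frac{67}{2}$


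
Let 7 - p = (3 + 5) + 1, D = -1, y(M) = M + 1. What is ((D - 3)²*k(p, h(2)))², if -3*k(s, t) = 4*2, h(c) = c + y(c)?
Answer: 16384/9 ≈ 1820.4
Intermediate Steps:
y(M) = 1 + M
p = -2 (p = 7 - ((3 + 5) + 1) = 7 - (8 + 1) = 7 - 1*9 = 7 - 9 = -2)
h(c) = 1 + 2*c (h(c) = c + (1 + c) = 1 + 2*c)
k(s, t) = -8/3 (k(s, t) = -4*2/3 = -⅓*8 = -8/3)
((D - 3)²*k(p, h(2)))² = ((-1 - 3)²*(-8/3))² = ((-4)²*(-8/3))² = (16*(-8/3))² = (-128/3)² = 16384/9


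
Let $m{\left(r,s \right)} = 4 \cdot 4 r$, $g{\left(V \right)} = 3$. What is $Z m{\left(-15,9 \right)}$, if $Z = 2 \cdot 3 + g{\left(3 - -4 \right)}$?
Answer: $-2160$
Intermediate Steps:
$m{\left(r,s \right)} = 16 r$
$Z = 9$ ($Z = 2 \cdot 3 + 3 = 6 + 3 = 9$)
$Z m{\left(-15,9 \right)} = 9 \cdot 16 \left(-15\right) = 9 \left(-240\right) = -2160$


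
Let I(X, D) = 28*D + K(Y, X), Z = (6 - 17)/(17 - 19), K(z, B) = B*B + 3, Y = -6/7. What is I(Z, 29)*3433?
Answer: 11606973/4 ≈ 2.9017e+6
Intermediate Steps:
Y = -6/7 (Y = -6*1/7 = -6/7 ≈ -0.85714)
K(z, B) = 3 + B**2 (K(z, B) = B**2 + 3 = 3 + B**2)
Z = 11/2 (Z = -11/(-2) = -11*(-1/2) = 11/2 ≈ 5.5000)
I(X, D) = 3 + X**2 + 28*D (I(X, D) = 28*D + (3 + X**2) = 3 + X**2 + 28*D)
I(Z, 29)*3433 = (3 + (11/2)**2 + 28*29)*3433 = (3 + 121/4 + 812)*3433 = (3381/4)*3433 = 11606973/4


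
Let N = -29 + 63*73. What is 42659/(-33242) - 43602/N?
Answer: -822184657/75957970 ≈ -10.824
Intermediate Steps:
N = 4570 (N = -29 + 4599 = 4570)
42659/(-33242) - 43602/N = 42659/(-33242) - 43602/4570 = 42659*(-1/33242) - 43602*1/4570 = -42659/33242 - 21801/2285 = -822184657/75957970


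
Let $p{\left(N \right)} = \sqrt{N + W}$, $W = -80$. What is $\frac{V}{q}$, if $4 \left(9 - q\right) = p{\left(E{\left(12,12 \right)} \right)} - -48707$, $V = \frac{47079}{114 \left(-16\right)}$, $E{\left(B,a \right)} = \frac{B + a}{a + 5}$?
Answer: $\frac{4328166017}{2040383523272} - \frac{5231 i \sqrt{5678}}{1020191761636} \approx 0.0021213 - 3.8637 \cdot 10^{-7} i$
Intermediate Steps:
$E{\left(B,a \right)} = \frac{B + a}{5 + a}$
$p{\left(N \right)} = \sqrt{-80 + N}$ ($p{\left(N \right)} = \sqrt{N - 80} = \sqrt{-80 + N}$)
$V = - \frac{15693}{608}$ ($V = \frac{47079}{-1824} = 47079 \left(- \frac{1}{1824}\right) = - \frac{15693}{608} \approx -25.811$)
$q = - \frac{48671}{4} - \frac{i \sqrt{5678}}{34}$ ($q = 9 - \frac{\sqrt{-80 + \frac{12 + 12}{5 + 12}} - -48707}{4} = 9 - \frac{\sqrt{-80 + \frac{1}{17} \cdot 24} + 48707}{4} = 9 - \frac{\sqrt{-80 + \frac{24}{17}} + 48707}{4} = 9 - \frac{\sqrt{- \frac{1336}{17}} + 48707}{4} = 9 - \frac{\frac{2 i \sqrt{5678}}{17} + 48707}{4} = 9 - \frac{48707 + \frac{2 i \sqrt{5678}}{17}}{4} = 9 - \left(\frac{48707}{4} + \frac{i \sqrt{5678}}{34}\right) = - \frac{48671}{4} - \frac{i \sqrt{5678}}{34} \approx -12168.0 - 2.2163 i$)
$\frac{V}{q} = - \frac{15693}{608 \left(- \frac{48671}{4} - \frac{i \sqrt{5678}}{34}\right)}$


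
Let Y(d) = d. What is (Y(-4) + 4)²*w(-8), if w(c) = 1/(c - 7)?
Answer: 0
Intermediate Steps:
w(c) = 1/(-7 + c)
(Y(-4) + 4)²*w(-8) = (-4 + 4)²/(-7 - 8) = 0²/(-15) = 0*(-1/15) = 0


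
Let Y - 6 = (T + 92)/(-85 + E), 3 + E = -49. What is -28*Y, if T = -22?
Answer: -21056/137 ≈ -153.69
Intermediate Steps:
E = -52 (E = -3 - 49 = -52)
Y = 752/137 (Y = 6 + (-22 + 92)/(-85 - 52) = 6 + 70/(-137) = 6 + 70*(-1/137) = 6 - 70/137 = 752/137 ≈ 5.4891)
-28*Y = -28*752/137 = -21056/137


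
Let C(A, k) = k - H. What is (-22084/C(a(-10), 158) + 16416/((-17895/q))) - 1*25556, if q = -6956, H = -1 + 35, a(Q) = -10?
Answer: -3578660313/184915 ≈ -19353.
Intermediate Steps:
H = 34
C(A, k) = -34 + k (C(A, k) = k - 1*34 = k - 34 = -34 + k)
(-22084/C(a(-10), 158) + 16416/((-17895/q))) - 1*25556 = (-22084/(-34 + 158) + 16416/((-17895/(-6956)))) - 1*25556 = (-22084/124 + 16416/((-17895*(-1/6956)))) - 25556 = (-22084*1/124 + 16416/(17895/6956)) - 25556 = (-5521/31 + 16416*(6956/17895)) - 25556 = (-5521/31 + 38063232/5965) - 25556 = 1147027427/184915 - 25556 = -3578660313/184915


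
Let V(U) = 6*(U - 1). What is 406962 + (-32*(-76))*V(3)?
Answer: 436146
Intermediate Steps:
V(U) = -6 + 6*U (V(U) = 6*(-1 + U) = -6 + 6*U)
406962 + (-32*(-76))*V(3) = 406962 + (-32*(-76))*(-6 + 6*3) = 406962 + 2432*(-6 + 18) = 406962 + 2432*12 = 406962 + 29184 = 436146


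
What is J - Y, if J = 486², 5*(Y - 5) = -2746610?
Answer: 785513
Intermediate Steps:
Y = -549317 (Y = 5 + (⅕)*(-2746610) = 5 - 549322 = -549317)
J = 236196
J - Y = 236196 - 1*(-549317) = 236196 + 549317 = 785513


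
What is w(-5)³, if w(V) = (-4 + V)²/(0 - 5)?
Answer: -531441/125 ≈ -4251.5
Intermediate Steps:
w(V) = -(-4 + V)²/5 (w(V) = (-4 + V)²/(-5) = (-4 + V)²*(-⅕) = -(-4 + V)²/5)
w(-5)³ = (-(-4 - 5)²/5)³ = (-⅕*(-9)²)³ = (-⅕*81)³ = (-81/5)³ = -531441/125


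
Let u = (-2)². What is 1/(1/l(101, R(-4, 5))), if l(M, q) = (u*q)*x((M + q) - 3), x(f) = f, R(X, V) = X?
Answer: -1504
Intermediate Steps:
u = 4
l(M, q) = 4*q*(-3 + M + q) (l(M, q) = (4*q)*((M + q) - 3) = (4*q)*(-3 + M + q) = 4*q*(-3 + M + q))
1/(1/l(101, R(-4, 5))) = 1/(1/(4*(-4)*(-3 + 101 - 4))) = 1/(1/(4*(-4)*94)) = 1/(1/(-1504)) = 1/(-1/1504) = -1504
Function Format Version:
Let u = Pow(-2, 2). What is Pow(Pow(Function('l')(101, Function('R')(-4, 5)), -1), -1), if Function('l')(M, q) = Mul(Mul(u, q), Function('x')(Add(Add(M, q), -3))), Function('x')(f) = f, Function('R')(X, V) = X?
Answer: -1504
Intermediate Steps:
u = 4
Function('l')(M, q) = Mul(4, q, Add(-3, M, q)) (Function('l')(M, q) = Mul(Mul(4, q), Add(Add(M, q), -3)) = Mul(Mul(4, q), Add(-3, M, q)) = Mul(4, q, Add(-3, M, q)))
Pow(Pow(Function('l')(101, Function('R')(-4, 5)), -1), -1) = Pow(Pow(Mul(4, -4, Add(-3, 101, -4)), -1), -1) = Pow(Pow(Mul(4, -4, 94), -1), -1) = Pow(Pow(-1504, -1), -1) = Pow(Rational(-1, 1504), -1) = -1504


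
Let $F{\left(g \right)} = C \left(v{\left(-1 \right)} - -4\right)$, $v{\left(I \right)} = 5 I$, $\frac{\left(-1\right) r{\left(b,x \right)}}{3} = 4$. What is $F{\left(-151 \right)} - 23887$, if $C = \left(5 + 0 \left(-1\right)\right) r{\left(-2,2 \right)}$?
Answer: $-23827$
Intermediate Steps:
$r{\left(b,x \right)} = -12$ ($r{\left(b,x \right)} = \left(-3\right) 4 = -12$)
$C = -60$ ($C = \left(5 + 0 \left(-1\right)\right) \left(-12\right) = \left(5 + 0\right) \left(-12\right) = 5 \left(-12\right) = -60$)
$F{\left(g \right)} = 60$ ($F{\left(g \right)} = - 60 \left(5 \left(-1\right) - -4\right) = - 60 \left(-5 + 4\right) = \left(-60\right) \left(-1\right) = 60$)
$F{\left(-151 \right)} - 23887 = 60 - 23887 = -23827$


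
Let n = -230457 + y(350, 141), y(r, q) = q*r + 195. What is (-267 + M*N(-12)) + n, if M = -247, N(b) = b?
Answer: -178215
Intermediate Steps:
y(r, q) = 195 + q*r
n = -180912 (n = -230457 + (195 + 141*350) = -230457 + (195 + 49350) = -230457 + 49545 = -180912)
(-267 + M*N(-12)) + n = (-267 - 247*(-12)) - 180912 = (-267 + 2964) - 180912 = 2697 - 180912 = -178215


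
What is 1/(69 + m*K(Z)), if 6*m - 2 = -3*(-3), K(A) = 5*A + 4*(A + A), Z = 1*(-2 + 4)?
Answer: 3/350 ≈ 0.0085714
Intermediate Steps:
Z = 2 (Z = 1*2 = 2)
K(A) = 13*A (K(A) = 5*A + 4*(2*A) = 5*A + 8*A = 13*A)
m = 11/6 (m = ⅓ + (-3*(-3))/6 = ⅓ + (⅙)*9 = ⅓ + 3/2 = 11/6 ≈ 1.8333)
1/(69 + m*K(Z)) = 1/(69 + 11*(13*2)/6) = 1/(69 + (11/6)*26) = 1/(69 + 143/3) = 1/(350/3) = 3/350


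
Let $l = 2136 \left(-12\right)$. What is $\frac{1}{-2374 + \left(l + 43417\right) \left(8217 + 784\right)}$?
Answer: $\frac{1}{160080411} \approx 6.2469 \cdot 10^{-9}$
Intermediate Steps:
$l = -25632$
$\frac{1}{-2374 + \left(l + 43417\right) \left(8217 + 784\right)} = \frac{1}{-2374 + \left(-25632 + 43417\right) \left(8217 + 784\right)} = \frac{1}{-2374 + 17785 \cdot 9001} = \frac{1}{-2374 + 160082785} = \frac{1}{160080411}$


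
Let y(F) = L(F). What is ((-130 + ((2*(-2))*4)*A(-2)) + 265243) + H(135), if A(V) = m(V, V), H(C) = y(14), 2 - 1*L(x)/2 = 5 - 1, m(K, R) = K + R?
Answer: 265173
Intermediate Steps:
L(x) = -4 (L(x) = 4 - 2*(5 - 1) = 4 - 2*4 = 4 - 8 = -4)
y(F) = -4
H(C) = -4
A(V) = 2*V (A(V) = V + V = 2*V)
((-130 + ((2*(-2))*4)*A(-2)) + 265243) + H(135) = ((-130 + ((2*(-2))*4)*(2*(-2))) + 265243) - 4 = ((-130 - 4*4*(-4)) + 265243) - 4 = ((-130 - 16*(-4)) + 265243) - 4 = ((-130 + 64) + 265243) - 4 = (-66 + 265243) - 4 = 265177 - 4 = 265173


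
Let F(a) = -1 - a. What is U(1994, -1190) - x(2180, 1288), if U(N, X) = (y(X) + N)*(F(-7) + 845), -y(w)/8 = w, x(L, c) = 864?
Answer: 9797550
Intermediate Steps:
y(w) = -8*w
U(N, X) = -6808*X + 851*N (U(N, X) = (-8*X + N)*((-1 - 1*(-7)) + 845) = (N - 8*X)*((-1 + 7) + 845) = (N - 8*X)*(6 + 845) = (N - 8*X)*851 = -6808*X + 851*N)
U(1994, -1190) - x(2180, 1288) = (-6808*(-1190) + 851*1994) - 1*864 = (8101520 + 1696894) - 864 = 9798414 - 864 = 9797550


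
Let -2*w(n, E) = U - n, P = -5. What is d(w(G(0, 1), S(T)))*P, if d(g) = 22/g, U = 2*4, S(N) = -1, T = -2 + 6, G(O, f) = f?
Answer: 220/7 ≈ 31.429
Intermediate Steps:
T = 4
U = 8
w(n, E) = -4 + n/2 (w(n, E) = -(8 - n)/2 = -4 + n/2)
d(w(G(0, 1), S(T)))*P = (22/(-4 + (½)*1))*(-5) = (22/(-4 + ½))*(-5) = (22/(-7/2))*(-5) = (22*(-2/7))*(-5) = -44/7*(-5) = 220/7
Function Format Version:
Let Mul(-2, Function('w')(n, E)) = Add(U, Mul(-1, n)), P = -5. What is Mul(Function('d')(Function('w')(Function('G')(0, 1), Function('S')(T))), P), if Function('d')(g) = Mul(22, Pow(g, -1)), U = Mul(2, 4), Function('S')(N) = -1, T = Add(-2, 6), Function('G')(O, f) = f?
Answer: Rational(220, 7) ≈ 31.429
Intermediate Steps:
T = 4
U = 8
Function('w')(n, E) = Add(-4, Mul(Rational(1, 2), n)) (Function('w')(n, E) = Mul(Rational(-1, 2), Add(8, Mul(-1, n))) = Add(-4, Mul(Rational(1, 2), n)))
Mul(Function('d')(Function('w')(Function('G')(0, 1), Function('S')(T))), P) = Mul(Mul(22, Pow(Add(-4, Mul(Rational(1, 2), 1)), -1)), -5) = Mul(Mul(22, Pow(Add(-4, Rational(1, 2)), -1)), -5) = Mul(Mul(22, Pow(Rational(-7, 2), -1)), -5) = Mul(Mul(22, Rational(-2, 7)), -5) = Mul(Rational(-44, 7), -5) = Rational(220, 7)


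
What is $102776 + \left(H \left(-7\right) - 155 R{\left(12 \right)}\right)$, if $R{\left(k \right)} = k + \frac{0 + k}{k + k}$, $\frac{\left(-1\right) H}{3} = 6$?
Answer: $\frac{201929}{2} \approx 1.0096 \cdot 10^{5}$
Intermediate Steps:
$H = -18$ ($H = \left(-3\right) 6 = -18$)
$R{\left(k \right)} = \frac{1}{2} + k$ ($R{\left(k \right)} = k + \frac{k}{2 k} = k + k \frac{1}{2 k} = k + \frac{1}{2} = \frac{1}{2} + k$)
$102776 + \left(H \left(-7\right) - 155 R{\left(12 \right)}\right) = 102776 - \left(-126 + 155 \left(\frac{1}{2} + 12\right)\right) = 102776 + \left(126 - \frac{3875}{2}\right) = 102776 - \frac{3623}{2} = \frac{201929}{2}$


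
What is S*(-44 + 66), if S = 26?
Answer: 572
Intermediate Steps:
S*(-44 + 66) = 26*(-44 + 66) = 26*22 = 572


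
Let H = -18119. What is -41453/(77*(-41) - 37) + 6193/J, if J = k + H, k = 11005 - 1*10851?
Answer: 724922703/57380210 ≈ 12.634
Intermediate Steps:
k = 154 (k = 11005 - 10851 = 154)
J = -17965 (J = 154 - 18119 = -17965)
-41453/(77*(-41) - 37) + 6193/J = -41453/(77*(-41) - 37) + 6193/(-17965) = -41453/(-3157 - 37) + 6193*(-1/17965) = -41453/(-3194) - 6193/17965 = -41453*(-1/3194) - 6193/17965 = 41453/3194 - 6193/17965 = 724922703/57380210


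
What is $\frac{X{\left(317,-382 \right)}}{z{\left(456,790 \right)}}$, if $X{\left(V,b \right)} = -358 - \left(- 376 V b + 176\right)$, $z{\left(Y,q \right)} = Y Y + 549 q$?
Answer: $- \frac{22765939}{320823} \approx -70.961$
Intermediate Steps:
$z{\left(Y,q \right)} = Y^{2} + 549 q$
$X{\left(V,b \right)} = -534 + 376 V b$ ($X{\left(V,b \right)} = -358 - \left(- 376 V b + 176\right) = -358 - \left(176 - 376 V b\right) = -358 + \left(-176 + 376 V b\right) = -534 + 376 V b$)
$\frac{X{\left(317,-382 \right)}}{z{\left(456,790 \right)}} = \frac{-534 + 376 \cdot 317 \left(-382\right)}{456^{2} + 549 \cdot 790} = \frac{-534 - 45531344}{207936 + 433710} = - \frac{45531878}{641646} = \left(-45531878\right) \frac{1}{641646} = - \frac{22765939}{320823}$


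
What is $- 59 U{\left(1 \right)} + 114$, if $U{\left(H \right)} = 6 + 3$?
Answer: $-417$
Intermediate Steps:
$U{\left(H \right)} = 9$
$- 59 U{\left(1 \right)} + 114 = \left(-59\right) 9 + 114 = -531 + 114 = -417$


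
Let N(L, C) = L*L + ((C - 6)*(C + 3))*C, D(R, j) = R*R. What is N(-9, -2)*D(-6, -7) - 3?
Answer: 3489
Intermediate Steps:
D(R, j) = R²
N(L, C) = L² + C*(-6 + C)*(3 + C) (N(L, C) = L² + ((-6 + C)*(3 + C))*C = L² + C*(-6 + C)*(3 + C))
N(-9, -2)*D(-6, -7) - 3 = ((-2)³ + (-9)² - 18*(-2) - 3*(-2)²)*(-6)² - 3 = (-8 + 81 + 36 - 3*4)*36 - 3 = (-8 + 81 + 36 - 12)*36 - 3 = 97*36 - 3 = 3492 - 3 = 3489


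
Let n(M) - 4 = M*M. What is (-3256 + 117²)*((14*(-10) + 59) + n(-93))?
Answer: 89431676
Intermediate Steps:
n(M) = 4 + M² (n(M) = 4 + M*M = 4 + M²)
(-3256 + 117²)*((14*(-10) + 59) + n(-93)) = (-3256 + 117²)*((14*(-10) + 59) + (4 + (-93)²)) = (-3256 + 13689)*((-140 + 59) + (4 + 8649)) = 10433*(-81 + 8653) = 10433*8572 = 89431676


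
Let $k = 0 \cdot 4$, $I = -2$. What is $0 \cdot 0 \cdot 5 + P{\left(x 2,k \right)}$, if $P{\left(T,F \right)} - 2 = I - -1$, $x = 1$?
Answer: $1$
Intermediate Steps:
$k = 0$
$P{\left(T,F \right)} = 1$ ($P{\left(T,F \right)} = 2 - 1 = 1$)
$0 \cdot 0 \cdot 5 + P{\left(x 2,k \right)} = 0 \cdot 0 \cdot 5 + 1 = 0 \cdot 0 + 1 = 0 + 1 = 1$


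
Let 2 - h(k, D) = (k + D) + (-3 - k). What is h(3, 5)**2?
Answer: 0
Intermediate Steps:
h(k, D) = 5 - D (h(k, D) = 2 - ((k + D) + (-3 - k)) = 2 - ((D + k) + (-3 - k)) = 2 - (-3 + D) = 2 + (3 - D) = 5 - D)
h(3, 5)**2 = (5 - 1*5)**2 = (5 - 5)**2 = 0**2 = 0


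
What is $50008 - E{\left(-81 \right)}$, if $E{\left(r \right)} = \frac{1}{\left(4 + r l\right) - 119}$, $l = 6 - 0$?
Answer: $\frac{30054809}{601} \approx 50008.0$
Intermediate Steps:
$l = 6$ ($l = 6 + 0 = 6$)
$E{\left(r \right)} = \frac{1}{-115 + 6 r}$ ($E{\left(r \right)} = \frac{1}{\left(4 + r 6\right) - 119} = \frac{1}{\left(4 + 6 r\right) - 119} = \frac{1}{-115 + 6 r}$)
$50008 - E{\left(-81 \right)} = 50008 - \frac{1}{-115 + 6 \left(-81\right)} = 50008 - \frac{1}{-115 - 486} = 50008 - \frac{1}{-601} = 50008 - - \frac{1}{601} = 50008 + \frac{1}{601} = \frac{30054809}{601}$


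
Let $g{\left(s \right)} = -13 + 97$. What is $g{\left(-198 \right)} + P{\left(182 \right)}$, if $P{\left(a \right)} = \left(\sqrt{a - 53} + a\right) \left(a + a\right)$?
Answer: $66332 + 364 \sqrt{129} \approx 70466.0$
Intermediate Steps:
$P{\left(a \right)} = 2 a \left(a + \sqrt{-53 + a}\right)$ ($P{\left(a \right)} = \left(\sqrt{-53 + a} + a\right) 2 a = \left(a + \sqrt{-53 + a}\right) 2 a = 2 a \left(a + \sqrt{-53 + a}\right)$)
$g{\left(s \right)} = 84$
$g{\left(-198 \right)} + P{\left(182 \right)} = 84 + 2 \cdot 182 \left(182 + \sqrt{-53 + 182}\right) = 84 + 2 \cdot 182 \left(182 + \sqrt{129}\right) = 84 + \left(66248 + 364 \sqrt{129}\right) = 66332 + 364 \sqrt{129}$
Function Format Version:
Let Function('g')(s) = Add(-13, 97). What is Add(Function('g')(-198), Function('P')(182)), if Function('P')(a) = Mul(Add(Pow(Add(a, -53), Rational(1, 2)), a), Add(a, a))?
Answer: Add(66332, Mul(364, Pow(129, Rational(1, 2)))) ≈ 70466.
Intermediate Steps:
Function('P')(a) = Mul(2, a, Add(a, Pow(Add(-53, a), Rational(1, 2)))) (Function('P')(a) = Mul(Add(Pow(Add(-53, a), Rational(1, 2)), a), Mul(2, a)) = Mul(Add(a, Pow(Add(-53, a), Rational(1, 2))), Mul(2, a)) = Mul(2, a, Add(a, Pow(Add(-53, a), Rational(1, 2)))))
Function('g')(s) = 84
Add(Function('g')(-198), Function('P')(182)) = Add(84, Mul(2, 182, Add(182, Pow(Add(-53, 182), Rational(1, 2))))) = Add(84, Mul(2, 182, Add(182, Pow(129, Rational(1, 2))))) = Add(84, Add(66248, Mul(364, Pow(129, Rational(1, 2))))) = Add(66332, Mul(364, Pow(129, Rational(1, 2))))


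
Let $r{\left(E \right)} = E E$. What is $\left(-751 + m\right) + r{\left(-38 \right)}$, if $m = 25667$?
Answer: $26360$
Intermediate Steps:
$r{\left(E \right)} = E^{2}$
$\left(-751 + m\right) + r{\left(-38 \right)} = \left(-751 + 25667\right) + \left(-38\right)^{2} = 24916 + 1444 = 26360$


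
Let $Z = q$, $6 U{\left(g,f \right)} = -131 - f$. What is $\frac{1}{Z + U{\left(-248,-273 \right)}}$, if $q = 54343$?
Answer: $\frac{3}{163100} \approx 1.8394 \cdot 10^{-5}$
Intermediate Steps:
$U{\left(g,f \right)} = - \frac{131}{6} - \frac{f}{6}$ ($U{\left(g,f \right)} = \frac{-131 - f}{6} = - \frac{131}{6} - \frac{f}{6}$)
$Z = 54343$
$\frac{1}{Z + U{\left(-248,-273 \right)}} = \frac{1}{54343 - - \frac{71}{3}} = \frac{1}{54343 + \left(- \frac{131}{6} + \frac{91}{2}\right)} = \frac{1}{54343 + \frac{71}{3}} = \frac{1}{\frac{163100}{3}} = \frac{3}{163100}$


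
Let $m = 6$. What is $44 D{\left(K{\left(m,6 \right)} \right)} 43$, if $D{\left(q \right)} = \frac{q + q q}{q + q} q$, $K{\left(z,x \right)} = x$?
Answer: $39732$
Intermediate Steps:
$D{\left(q \right)} = \frac{q}{2} + \frac{q^{2}}{2}$ ($D{\left(q \right)} = \frac{q + q^{2}}{2 q} q = \frac{q}{2} + \frac{q^{2}}{2}$)
$44 D{\left(K{\left(m,6 \right)} \right)} 43 = 44 \cdot \frac{1}{2} \cdot 6 \left(1 + 6\right) 43 = 44 \cdot \frac{1}{2} \cdot 6 \cdot 7 \cdot 43 = 44 \cdot 21 \cdot 43 = 924 \cdot 43 = 39732$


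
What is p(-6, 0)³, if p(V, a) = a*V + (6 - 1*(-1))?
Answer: 343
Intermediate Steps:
p(V, a) = 7 + V*a (p(V, a) = V*a + (6 + 1) = V*a + 7 = 7 + V*a)
p(-6, 0)³ = (7 - 6*0)³ = (7 + 0)³ = 7³ = 343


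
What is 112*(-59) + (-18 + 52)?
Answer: -6574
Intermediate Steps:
112*(-59) + (-18 + 52) = -6608 + 34 = -6574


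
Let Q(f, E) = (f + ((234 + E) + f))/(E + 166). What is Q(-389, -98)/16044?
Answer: -107/181832 ≈ -0.00058846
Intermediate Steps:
Q(f, E) = (234 + E + 2*f)/(166 + E) (Q(f, E) = (f + (234 + E + f))/(166 + E) = (234 + E + 2*f)/(166 + E))
Q(-389, -98)/16044 = ((234 - 98 + 2*(-389))/(166 - 98))/16044 = ((234 - 98 - 778)/68)*(1/16044) = ((1/68)*(-642))*(1/16044) = -321/34*1/16044 = -107/181832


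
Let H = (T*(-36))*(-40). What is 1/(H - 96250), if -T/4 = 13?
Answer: -1/171130 ≈ -5.8435e-6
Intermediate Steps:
T = -52 (T = -4*13 = -52)
H = -74880 (H = -52*(-36)*(-40) = 1872*(-40) = -74880)
1/(H - 96250) = 1/(-74880 - 96250) = 1/(-171130) = -1/171130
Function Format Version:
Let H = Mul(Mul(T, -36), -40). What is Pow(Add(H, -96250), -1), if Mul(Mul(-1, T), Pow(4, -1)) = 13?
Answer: Rational(-1, 171130) ≈ -5.8435e-6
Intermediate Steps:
T = -52 (T = Mul(-4, 13) = -52)
H = -74880 (H = Mul(Mul(-52, -36), -40) = Mul(1872, -40) = -74880)
Pow(Add(H, -96250), -1) = Pow(Add(-74880, -96250), -1) = Pow(-171130, -1) = Rational(-1, 171130)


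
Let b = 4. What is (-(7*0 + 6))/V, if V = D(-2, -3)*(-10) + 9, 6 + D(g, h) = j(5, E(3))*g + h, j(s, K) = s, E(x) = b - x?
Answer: -6/199 ≈ -0.030151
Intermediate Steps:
E(x) = 4 - x
D(g, h) = -6 + h + 5*g (D(g, h) = -6 + (5*g + h) = -6 + (h + 5*g) = -6 + h + 5*g)
V = 199 (V = (-6 - 3 + 5*(-2))*(-10) + 9 = (-6 - 3 - 10)*(-10) + 9 = -19*(-10) + 9 = 190 + 9 = 199)
(-(7*0 + 6))/V = -(7*0 + 6)/199 = -(0 + 6)*(1/199) = -1*6*(1/199) = -6*1/199 = -6/199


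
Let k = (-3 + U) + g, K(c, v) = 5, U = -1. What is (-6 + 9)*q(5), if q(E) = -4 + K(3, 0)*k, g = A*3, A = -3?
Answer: -207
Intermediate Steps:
g = -9 (g = -3*3 = -9)
k = -13 (k = (-3 - 1) - 9 = -4 - 9 = -13)
q(E) = -69 (q(E) = -4 + 5*(-13) = -4 - 65 = -69)
(-6 + 9)*q(5) = (-6 + 9)*(-69) = 3*(-69) = -207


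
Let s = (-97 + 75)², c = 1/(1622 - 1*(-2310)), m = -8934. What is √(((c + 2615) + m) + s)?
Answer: I*√22553184277/1966 ≈ 76.387*I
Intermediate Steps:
c = 1/3932 (c = 1/(1622 + 2310) = 1/3932 ≈ 0.00025432)
s = 484 (s = (-22)² = 484)
√(((c + 2615) + m) + s) = √(((1/3932 + 2615) - 8934) + 484) = √((10282181/3932 - 8934) + 484) = √(-24846307/3932 + 484) = √(-22943219/3932) = I*√22553184277/1966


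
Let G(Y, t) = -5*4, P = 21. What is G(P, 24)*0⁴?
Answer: 0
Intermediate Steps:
G(Y, t) = -20
G(P, 24)*0⁴ = -20*0⁴ = -20*0 = 0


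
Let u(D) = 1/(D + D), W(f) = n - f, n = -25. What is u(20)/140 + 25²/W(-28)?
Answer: 3500003/16800 ≈ 208.33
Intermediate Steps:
W(f) = -25 - f
u(D) = 1/(2*D)
u(20)/140 + 25²/W(-28) = ((½)/20)/140 + 25²/(-25 - 1*(-28)) = ((½)*(1/20))*(1/140) + 625/(-25 + 28) = (1/40)*(1/140) + 625/3 = 1/5600 + 625*(⅓) = 1/5600 + 625/3 = 3500003/16800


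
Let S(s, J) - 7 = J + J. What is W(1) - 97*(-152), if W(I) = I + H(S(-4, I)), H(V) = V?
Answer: 14754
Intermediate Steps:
S(s, J) = 7 + 2*J (S(s, J) = 7 + (J + J) = 7 + 2*J)
W(I) = 7 + 3*I (W(I) = I + (7 + 2*I) = 7 + 3*I)
W(1) - 97*(-152) = (7 + 3*1) - 97*(-152) = (7 + 3) + 14744 = 10 + 14744 = 14754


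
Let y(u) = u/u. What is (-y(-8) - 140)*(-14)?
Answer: 1974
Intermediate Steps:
y(u) = 1
(-y(-8) - 140)*(-14) = (-1*1 - 140)*(-14) = (-1 - 140)*(-14) = -141*(-14) = 1974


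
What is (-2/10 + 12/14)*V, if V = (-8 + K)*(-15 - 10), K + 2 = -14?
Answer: 2760/7 ≈ 394.29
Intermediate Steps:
K = -16 (K = -2 - 14 = -16)
V = 600 (V = (-8 - 16)*(-15 - 10) = -24*(-25) = 600)
(-2/10 + 12/14)*V = (-2/10 + 12/14)*600 = (-2*⅒ + 12*(1/14))*600 = (-⅕ + 6/7)*600 = (23/35)*600 = 2760/7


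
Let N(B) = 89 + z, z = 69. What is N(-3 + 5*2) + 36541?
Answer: 36699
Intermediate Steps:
N(B) = 158 (N(B) = 89 + 69 = 158)
N(-3 + 5*2) + 36541 = 158 + 36541 = 36699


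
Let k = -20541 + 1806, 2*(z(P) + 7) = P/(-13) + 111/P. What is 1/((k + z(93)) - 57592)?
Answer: -403/30763803 ≈ -1.3100e-5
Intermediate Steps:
z(P) = -7 - P/26 + 111/(2*P) (z(P) = -7 + (P/(-13) + 111/P)/2 = -7 + (P*(-1/13) + 111/P)/2 = -7 + (-P/13 + 111/P)/2 = -7 + (111/P - P/13)/2 = -7 + (-P/26 + 111/(2*P)) = -7 - P/26 + 111/(2*P))
k = -18735
1/((k + z(93)) - 57592) = 1/((-18735 + (1/26)*(1443 - 1*93*(182 + 93))/93) - 57592) = 1/((-18735 + (1/26)*(1/93)*(1443 - 1*93*275)) - 57592) = 1/((-18735 + (1/26)*(1/93)*(1443 - 25575)) - 57592) = 1/((-18735 + (1/26)*(1/93)*(-24132)) - 57592) = 1/((-18735 - 4022/403) - 57592) = 1/(-7554227/403 - 57592) = 1/(-30763803/403) = -403/30763803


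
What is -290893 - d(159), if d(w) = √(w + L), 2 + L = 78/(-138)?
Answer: -290893 - √82754/23 ≈ -2.9091e+5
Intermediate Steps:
L = -59/23 (L = -2 + 78/(-138) = -2 + 78*(-1/138) = -2 - 13/23 = -59/23 ≈ -2.5652)
d(w) = √(-59/23 + w) (d(w) = √(w - 59/23) = √(-59/23 + w))
-290893 - d(159) = -290893 - √(-1357 + 529*159)/23 = -290893 - √(-1357 + 84111)/23 = -290893 - √82754/23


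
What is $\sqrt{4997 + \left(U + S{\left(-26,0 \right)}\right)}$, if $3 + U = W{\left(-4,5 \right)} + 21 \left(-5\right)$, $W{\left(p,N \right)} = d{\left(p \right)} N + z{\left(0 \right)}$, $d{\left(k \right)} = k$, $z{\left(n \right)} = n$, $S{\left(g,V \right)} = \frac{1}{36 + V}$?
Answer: $\frac{\sqrt{175285}}{6} \approx 69.778$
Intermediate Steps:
$W{\left(p,N \right)} = N p$ ($W{\left(p,N \right)} = p N + 0 = N p + 0 = N p$)
$U = -128$ ($U = -3 + \left(5 \left(-4\right) + 21 \left(-5\right)\right) = -3 - 125 = -128$)
$\sqrt{4997 + \left(U + S{\left(-26,0 \right)}\right)} = \sqrt{4997 - \left(128 - \frac{1}{36 + 0}\right)} = \sqrt{4997 - \left(128 - \frac{1}{36}\right)} = \sqrt{4997 + \left(-128 + \frac{1}{36}\right)} = \sqrt{4997 - \frac{4607}{36}} = \sqrt{\frac{175285}{36}} = \frac{\sqrt{175285}}{6}$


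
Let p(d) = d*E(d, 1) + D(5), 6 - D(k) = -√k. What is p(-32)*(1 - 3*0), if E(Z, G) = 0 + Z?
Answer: 1030 + √5 ≈ 1032.2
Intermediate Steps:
E(Z, G) = Z
D(k) = 6 + √k (D(k) = 6 - (-1)*√k = 6 + √k)
p(d) = 6 + √5 + d² (p(d) = d*d + (6 + √5) = d² + (6 + √5) = 6 + √5 + d²)
p(-32)*(1 - 3*0) = (6 + √5 + (-32)²)*(1 - 3*0) = (6 + √5 + 1024)*(1 + 0) = (1030 + √5)*1 = 1030 + √5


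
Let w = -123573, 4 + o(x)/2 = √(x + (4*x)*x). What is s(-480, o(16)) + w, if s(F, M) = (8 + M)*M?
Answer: -119413 - 64*√65 ≈ -1.1993e+5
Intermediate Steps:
o(x) = -8 + 2*√(x + 4*x²) (o(x) = -8 + 2*√(x + (4*x)*x) = -8 + 2*√(x + 4*x²))
s(F, M) = M*(8 + M)
s(-480, o(16)) + w = (-8 + 2*√(16*(1 + 4*16)))*(8 + (-8 + 2*√(16*(1 + 4*16)))) - 123573 = (-8 + 2*√(16*(1 + 64)))*(8 + (-8 + 2*√(16*(1 + 64)))) - 123573 = (-8 + 2*√(16*65))*(8 + (-8 + 2*√(16*65))) - 123573 = (-8 + 2*√1040)*(8 + (-8 + 2*√1040)) - 123573 = (-8 + 2*(4*√65))*(8 + (-8 + 2*(4*√65))) - 123573 = (-8 + 8*√65)*(8 + (-8 + 8*√65)) - 123573 = (-8 + 8*√65)*(8*√65) - 123573 = 8*√65*(-8 + 8*√65) - 123573 = -123573 + 8*√65*(-8 + 8*√65)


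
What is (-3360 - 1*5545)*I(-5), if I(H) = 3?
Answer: -26715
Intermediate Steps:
(-3360 - 1*5545)*I(-5) = (-3360 - 1*5545)*3 = (-3360 - 5545)*3 = -8905*3 = -26715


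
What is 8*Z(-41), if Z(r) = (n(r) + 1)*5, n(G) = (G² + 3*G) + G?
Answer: 60720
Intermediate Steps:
n(G) = G² + 4*G
Z(r) = 5 + 5*r*(4 + r) (Z(r) = (r*(4 + r) + 1)*5 = (1 + r*(4 + r))*5 = 5 + 5*r*(4 + r))
8*Z(-41) = 8*(5 + 5*(-41)*(4 - 41)) = 8*(5 + 5*(-41)*(-37)) = 8*(5 + 7585) = 8*7590 = 60720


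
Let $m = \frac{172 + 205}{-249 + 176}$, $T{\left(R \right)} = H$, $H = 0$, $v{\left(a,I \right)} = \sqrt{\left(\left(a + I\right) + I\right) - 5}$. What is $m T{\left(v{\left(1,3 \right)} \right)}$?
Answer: $0$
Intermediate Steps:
$v{\left(a,I \right)} = \sqrt{-5 + a + 2 I}$ ($v{\left(a,I \right)} = \sqrt{\left(\left(I + a\right) + I\right) - 5} = \sqrt{\left(a + 2 I\right) - 5} = \sqrt{-5 + a + 2 I}$)
$T{\left(R \right)} = 0$
$m = - \frac{377}{73}$ ($m = \frac{377}{-73} = 377 \left(- \frac{1}{73}\right) = - \frac{377}{73} \approx -5.1644$)
$m T{\left(v{\left(1,3 \right)} \right)} = \left(- \frac{377}{73}\right) 0 = 0$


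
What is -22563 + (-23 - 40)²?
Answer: -18594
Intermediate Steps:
-22563 + (-23 - 40)² = -22563 + (-63)² = -22563 + 3969 = -18594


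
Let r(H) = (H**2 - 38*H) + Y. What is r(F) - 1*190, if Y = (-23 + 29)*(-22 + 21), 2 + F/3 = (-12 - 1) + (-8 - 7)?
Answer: 11324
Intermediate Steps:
F = -90 (F = -6 + 3*((-12 - 1) + (-8 - 7)) = -6 + 3*(-13 - 15) = -6 + 3*(-28) = -6 - 84 = -90)
Y = -6 (Y = 6*(-1) = -6)
r(H) = -6 + H**2 - 38*H (r(H) = (H**2 - 38*H) - 6 = -6 + H**2 - 38*H)
r(F) - 1*190 = (-6 + (-90)**2 - 38*(-90)) - 1*190 = (-6 + 8100 + 3420) - 190 = 11514 - 190 = 11324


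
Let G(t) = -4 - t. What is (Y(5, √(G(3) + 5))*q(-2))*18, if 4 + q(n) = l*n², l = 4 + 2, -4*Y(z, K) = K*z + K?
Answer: -540*I*√2 ≈ -763.68*I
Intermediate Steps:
Y(z, K) = -K/4 - K*z/4 (Y(z, K) = -(K*z + K)/4 = -(K + K*z)/4 = -K/4 - K*z/4)
l = 6
q(n) = -4 + 6*n²
(Y(5, √(G(3) + 5))*q(-2))*18 = ((-√((-4 - 1*3) + 5)*(1 + 5)/4)*(-4 + 6*(-2)²))*18 = ((-¼*√((-4 - 3) + 5)*6)*(-4 + 6*4))*18 = ((-¼*√(-7 + 5)*6)*(-4 + 24))*18 = (-¼*√(-2)*6*20)*18 = (-¼*I*√2*6*20)*18 = (-3*I*√2/2*20)*18 = -30*I*√2*18 = -540*I*√2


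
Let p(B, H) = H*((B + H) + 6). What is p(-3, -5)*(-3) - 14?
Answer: -44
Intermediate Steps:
p(B, H) = H*(6 + B + H)
p(-3, -5)*(-3) - 14 = -5*(6 - 3 - 5)*(-3) - 14 = -5*(-2)*(-3) - 14 = 10*(-3) - 14 = -30 - 14 = -44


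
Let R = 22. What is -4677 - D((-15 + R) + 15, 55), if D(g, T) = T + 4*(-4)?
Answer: -4716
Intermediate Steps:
D(g, T) = -16 + T (D(g, T) = T - 16 = -16 + T)
-4677 - D((-15 + R) + 15, 55) = -4677 - (-16 + 55) = -4677 - 1*39 = -4677 - 39 = -4716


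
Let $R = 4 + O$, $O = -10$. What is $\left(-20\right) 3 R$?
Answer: $360$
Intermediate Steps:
$R = -6$ ($R = 4 - 10 = -6$)
$\left(-20\right) 3 R = \left(-20\right) 3 \left(-6\right) = \left(-60\right) \left(-6\right) = 360$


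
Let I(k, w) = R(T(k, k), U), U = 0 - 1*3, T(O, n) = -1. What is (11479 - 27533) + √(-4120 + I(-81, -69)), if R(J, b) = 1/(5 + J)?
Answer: -16054 + 3*I*√1831/2 ≈ -16054.0 + 64.185*I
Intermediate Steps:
U = -3 (U = 0 - 3 = -3)
I(k, w) = ¼ (I(k, w) = 1/(5 - 1) = 1/4 = ¼)
(11479 - 27533) + √(-4120 + I(-81, -69)) = (11479 - 27533) + √(-4120 + ¼) = -16054 + √(-16479/4) = -16054 + 3*I*√1831/2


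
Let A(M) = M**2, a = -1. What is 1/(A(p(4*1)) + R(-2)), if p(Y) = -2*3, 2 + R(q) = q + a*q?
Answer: 1/34 ≈ 0.029412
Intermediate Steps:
R(q) = -2 (R(q) = -2 + (q - q) = -2 + 0 = -2)
p(Y) = -6
1/(A(p(4*1)) + R(-2)) = 1/((-6)**2 - 2) = 1/(36 - 2) = 1/34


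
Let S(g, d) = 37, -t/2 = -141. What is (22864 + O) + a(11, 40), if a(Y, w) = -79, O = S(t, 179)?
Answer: 22822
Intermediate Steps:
t = 282 (t = -2*(-141) = 282)
O = 37
(22864 + O) + a(11, 40) = (22864 + 37) - 79 = 22901 - 79 = 22822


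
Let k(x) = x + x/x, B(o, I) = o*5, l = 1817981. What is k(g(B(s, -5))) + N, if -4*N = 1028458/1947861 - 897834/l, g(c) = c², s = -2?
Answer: 357628387835185/3541174288641 ≈ 100.99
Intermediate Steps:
B(o, I) = 5*o
N = -30215317556/3541174288641 (N = -(1028458/1947861 - 897834/1817981)/4 = -¼*120861270224/3541174288641 = -30215317556/3541174288641 ≈ -0.0085326)
k(x) = 1 + x (k(x) = x + 1 = 1 + x)
k(g(B(s, -5))) + N = (1 + (5*(-2))²) - 30215317556/3541174288641 = (1 + (-10)²) - 30215317556/3541174288641 = (1 + 100) - 30215317556/3541174288641 = 101 - 30215317556/3541174288641 = 357628387835185/3541174288641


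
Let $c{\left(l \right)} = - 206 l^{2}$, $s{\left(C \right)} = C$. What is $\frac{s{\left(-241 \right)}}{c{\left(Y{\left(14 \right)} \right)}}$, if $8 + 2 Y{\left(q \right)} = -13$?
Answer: $\frac{482}{45423} \approx 0.010611$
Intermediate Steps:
$Y{\left(q \right)} = - \frac{21}{2}$ ($Y{\left(q \right)} = -4 + \frac{1}{2} \left(-13\right) = -4 - \frac{13}{2} = - \frac{21}{2}$)
$\frac{s{\left(-241 \right)}}{c{\left(Y{\left(14 \right)} \right)}} = - \frac{241}{\left(-206\right) \left(- \frac{21}{2}\right)^{2}} = - \frac{241}{\left(-206\right) \frac{441}{4}} = - \frac{241}{- \frac{45423}{2}} = \left(-241\right) \left(- \frac{2}{45423}\right) = \frac{482}{45423}$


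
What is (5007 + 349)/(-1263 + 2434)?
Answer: 5356/1171 ≈ 4.5739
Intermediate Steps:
(5007 + 349)/(-1263 + 2434) = 5356/1171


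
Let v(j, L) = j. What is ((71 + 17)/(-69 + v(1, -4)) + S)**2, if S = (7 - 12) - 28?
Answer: 339889/289 ≈ 1176.1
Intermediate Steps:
S = -33 (S = -5 - 28 = -33)
((71 + 17)/(-69 + v(1, -4)) + S)**2 = ((71 + 17)/(-69 + 1) - 33)**2 = (88/(-68) - 33)**2 = (88*(-1/68) - 33)**2 = (-22/17 - 33)**2 = (-583/17)**2 = 339889/289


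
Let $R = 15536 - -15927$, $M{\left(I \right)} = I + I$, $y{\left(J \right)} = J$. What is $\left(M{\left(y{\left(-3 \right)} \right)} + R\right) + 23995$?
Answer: $55452$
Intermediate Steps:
$M{\left(I \right)} = 2 I$
$R = 31463$ ($R = 15536 + 15927 = 31463$)
$\left(M{\left(y{\left(-3 \right)} \right)} + R\right) + 23995 = \left(2 \left(-3\right) + 31463\right) + 23995 = \left(-6 + 31463\right) + 23995 = 31457 + 23995 = 55452$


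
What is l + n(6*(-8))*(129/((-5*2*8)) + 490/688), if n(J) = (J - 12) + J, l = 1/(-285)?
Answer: 4766111/49020 ≈ 97.228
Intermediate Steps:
l = -1/285 ≈ -0.0035088
n(J) = -12 + 2*J (n(J) = (-12 + J) + J = -12 + 2*J)
l + n(6*(-8))*(129/((-5*2*8)) + 490/688) = -1/285 + (-12 + 2*(6*(-8)))*(129/((-5*2*8)) + 490/688) = -1/285 + (-12 + 2*(-48))*(129/((-10*8)) + 490*(1/688)) = -1/285 + (-12 - 96)*(129/(-80) + 245/344) = -1/285 - 108*(129*(-1/80) + 245/344) = -1/285 - 108*(-129/80 + 245/344) = -1/285 - 108*(-3097/3440) = -1/285 + 83619/860 = 4766111/49020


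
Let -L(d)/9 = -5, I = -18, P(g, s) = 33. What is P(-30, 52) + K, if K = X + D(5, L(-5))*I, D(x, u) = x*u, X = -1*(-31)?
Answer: -3986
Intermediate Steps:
X = 31
L(d) = 45 (L(d) = -9*(-5) = 45)
D(x, u) = u*x
K = -4019 (K = 31 + (45*5)*(-18) = 31 + 225*(-18) = 31 - 4050 = -4019)
P(-30, 52) + K = 33 - 4019 = -3986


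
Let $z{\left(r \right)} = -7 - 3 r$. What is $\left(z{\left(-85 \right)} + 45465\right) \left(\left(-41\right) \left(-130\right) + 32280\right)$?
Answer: $1719265930$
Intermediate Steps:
$\left(z{\left(-85 \right)} + 45465\right) \left(\left(-41\right) \left(-130\right) + 32280\right) = \left(\left(-7 - -255\right) + 45465\right) \left(\left(-41\right) \left(-130\right) + 32280\right) = \left(\left(-7 + 255\right) + 45465\right) \left(5330 + 32280\right) = \left(248 + 45465\right) 37610 = 45713 \cdot 37610 = 1719265930$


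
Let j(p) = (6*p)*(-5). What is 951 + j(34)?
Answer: -69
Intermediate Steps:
j(p) = -30*p
951 + j(34) = 951 - 30*34 = 951 - 1020 = -69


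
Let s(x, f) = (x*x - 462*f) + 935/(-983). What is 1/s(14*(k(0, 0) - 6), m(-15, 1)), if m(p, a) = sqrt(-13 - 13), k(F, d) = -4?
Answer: 6312781765/125512005840147 + 148808506*I*sqrt(26)/125512005840147 ≈ 5.0296e-5 + 6.0455e-6*I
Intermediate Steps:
m(p, a) = I*sqrt(26) (m(p, a) = sqrt(-26) = I*sqrt(26))
s(x, f) = -935/983 + x**2 - 462*f (s(x, f) = (x**2 - 462*f) + 935*(-1/983) = (x**2 - 462*f) - 935/983 = -935/983 + x**2 - 462*f)
1/s(14*(k(0, 0) - 6), m(-15, 1)) = 1/(-935/983 + (14*(-4 - 6))**2 - 462*I*sqrt(26)) = 1/(-935/983 + (14*(-10))**2 - 462*I*sqrt(26)) = 1/(-935/983 + (-140)**2 - 462*I*sqrt(26)) = 1/(-935/983 + 19600 - 462*I*sqrt(26)) = 1/(19265865/983 - 462*I*sqrt(26))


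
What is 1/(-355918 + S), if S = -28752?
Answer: -1/384670 ≈ -2.5996e-6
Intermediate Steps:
1/(-355918 + S) = 1/(-355918 - 28752) = 1/(-384670) = -1/384670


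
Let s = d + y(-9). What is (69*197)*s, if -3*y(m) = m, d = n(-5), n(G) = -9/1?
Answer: -81558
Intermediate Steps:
n(G) = -9 (n(G) = -9*1 = -9)
d = -9
y(m) = -m/3
s = -6 (s = -9 - ⅓*(-9) = -9 + 3 = -6)
(69*197)*s = (69*197)*(-6) = 13593*(-6) = -81558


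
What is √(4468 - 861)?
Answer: √3607 ≈ 60.058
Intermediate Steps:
√(4468 - 861) = √3607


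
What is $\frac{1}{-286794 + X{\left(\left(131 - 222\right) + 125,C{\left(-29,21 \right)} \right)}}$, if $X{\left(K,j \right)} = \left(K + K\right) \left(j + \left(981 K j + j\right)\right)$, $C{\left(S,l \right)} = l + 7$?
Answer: $\frac{1}{63223030} \approx 1.5817 \cdot 10^{-8}$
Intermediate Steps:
$C{\left(S,l \right)} = 7 + l$
$X{\left(K,j \right)} = 2 K \left(2 j + 981 K j\right)$ ($X{\left(K,j \right)} = 2 K \left(j + \left(981 K j + j\right)\right) = 2 K \left(j + \left(j + 981 K j\right)\right) = 2 K \left(2 j + 981 K j\right)$)
$\frac{1}{-286794 + X{\left(\left(131 - 222\right) + 125,C{\left(-29,21 \right)} \right)}} = \frac{1}{-286794 + 2 \left(\left(131 - 222\right) + 125\right) \left(7 + 21\right) \left(2 + 981 \left(\left(131 - 222\right) + 125\right)\right)} = \frac{1}{-286794 + 2 \left(-91 + 125\right) 28 \left(2 + 981 \left(-91 + 125\right)\right)} = \frac{1}{-286794 + 2 \cdot 34 \cdot 28 \left(2 + 981 \cdot 34\right)} = \frac{1}{-286794 + 2 \cdot 34 \cdot 28 \left(2 + 33354\right)} = \frac{1}{-286794 + 2 \cdot 34 \cdot 28 \cdot 33356} = \frac{1}{-286794 + 63509824} = \frac{1}{63223030}$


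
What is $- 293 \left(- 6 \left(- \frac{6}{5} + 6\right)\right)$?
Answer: $\frac{42192}{5} \approx 8438.4$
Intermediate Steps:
$- 293 \left(- 6 \left(- \frac{6}{5} + 6\right)\right) = - 293 \left(\left(-6\right) \frac{24}{5}\right) = \left(-293\right) \left(- \frac{144}{5}\right) = \frac{42192}{5}$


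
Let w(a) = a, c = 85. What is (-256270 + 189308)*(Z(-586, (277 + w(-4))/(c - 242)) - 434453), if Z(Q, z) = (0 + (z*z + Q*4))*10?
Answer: 755723708236854/24649 ≈ 3.0659e+10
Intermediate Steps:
Z(Q, z) = 10*z² + 40*Q (Z(Q, z) = (0 + (z² + 4*Q))*10 = (z² + 4*Q)*10 = 10*z² + 40*Q)
(-256270 + 189308)*(Z(-586, (277 + w(-4))/(c - 242)) - 434453) = (-256270 + 189308)*((10*((277 - 4)/(85 - 242))² + 40*(-586)) - 434453) = -66962*((10*(273/(-157))² - 23440) - 434453) = -66962*((10*(273*(-1/157))² - 23440) - 434453) = -66962*((10*(-273/157)² - 23440) - 434453) = -66962*((10*(74529/24649) - 23440) - 434453) = -66962*((745290/24649 - 23440) - 434453) = -66962*(-577027270/24649 - 434453) = -66962*(-11285859267/24649) = 755723708236854/24649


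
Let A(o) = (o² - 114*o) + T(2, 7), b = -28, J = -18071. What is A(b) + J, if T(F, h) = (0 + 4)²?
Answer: -14079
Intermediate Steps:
T(F, h) = 16 (T(F, h) = 4² = 16)
A(o) = 16 + o² - 114*o (A(o) = (o² - 114*o) + 16 = 16 + o² - 114*o)
A(b) + J = (16 + (-28)² - 114*(-28)) - 18071 = (16 + 784 + 3192) - 18071 = 3992 - 18071 = -14079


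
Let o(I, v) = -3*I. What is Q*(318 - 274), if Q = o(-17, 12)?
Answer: 2244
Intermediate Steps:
Q = 51 (Q = -3*(-17) = 51)
Q*(318 - 274) = 51*(318 - 274) = 51*44 = 2244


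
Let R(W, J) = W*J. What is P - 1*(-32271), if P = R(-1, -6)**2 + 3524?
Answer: 35831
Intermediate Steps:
R(W, J) = J*W
P = 3560 (P = (-6*(-1))**2 + 3524 = 6**2 + 3524 = 36 + 3524 = 3560)
P - 1*(-32271) = 3560 - 1*(-32271) = 3560 + 32271 = 35831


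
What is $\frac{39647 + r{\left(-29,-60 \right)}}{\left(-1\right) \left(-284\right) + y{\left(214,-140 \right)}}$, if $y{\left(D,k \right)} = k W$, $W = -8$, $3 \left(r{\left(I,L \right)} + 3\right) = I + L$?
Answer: $\frac{118843}{4212} \approx 28.215$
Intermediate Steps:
$r{\left(I,L \right)} = -3 + \frac{I}{3} + \frac{L}{3}$ ($r{\left(I,L \right)} = -3 + \frac{I + L}{3} = -3 + \left(\frac{I}{3} + \frac{L}{3}\right) = -3 + \frac{I}{3} + \frac{L}{3}$)
$y{\left(D,k \right)} = - 8 k$ ($y{\left(D,k \right)} = k \left(-8\right) = - 8 k$)
$\frac{39647 + r{\left(-29,-60 \right)}}{\left(-1\right) \left(-284\right) + y{\left(214,-140 \right)}} = \frac{39647 + \left(-3 + \frac{1}{3} \left(-29\right) + \frac{1}{3} \left(-60\right)\right)}{\left(-1\right) \left(-284\right) - -1120} = \frac{39647 - \frac{98}{3}}{284 + 1120} = \frac{39647 - \frac{98}{3}}{1404} = \frac{118843}{3} \cdot \frac{1}{1404} = \frac{118843}{4212}$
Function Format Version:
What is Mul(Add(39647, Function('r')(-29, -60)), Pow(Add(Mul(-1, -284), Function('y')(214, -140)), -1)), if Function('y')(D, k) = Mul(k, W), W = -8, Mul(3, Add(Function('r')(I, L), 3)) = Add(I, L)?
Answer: Rational(118843, 4212) ≈ 28.215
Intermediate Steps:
Function('r')(I, L) = Add(-3, Mul(Rational(1, 3), I), Mul(Rational(1, 3), L)) (Function('r')(I, L) = Add(-3, Mul(Rational(1, 3), Add(I, L))) = Add(-3, Add(Mul(Rational(1, 3), I), Mul(Rational(1, 3), L))) = Add(-3, Mul(Rational(1, 3), I), Mul(Rational(1, 3), L)))
Function('y')(D, k) = Mul(-8, k) (Function('y')(D, k) = Mul(k, -8) = Mul(-8, k))
Mul(Add(39647, Function('r')(-29, -60)), Pow(Add(Mul(-1, -284), Function('y')(214, -140)), -1)) = Mul(Add(39647, Add(-3, Mul(Rational(1, 3), -29), Mul(Rational(1, 3), -60))), Pow(Add(Mul(-1, -284), Mul(-8, -140)), -1)) = Mul(Add(39647, Add(-3, Rational(-29, 3), -20)), Pow(Add(284, 1120), -1)) = Mul(Add(39647, Rational(-98, 3)), Pow(1404, -1)) = Mul(Rational(118843, 3), Rational(1, 1404)) = Rational(118843, 4212)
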